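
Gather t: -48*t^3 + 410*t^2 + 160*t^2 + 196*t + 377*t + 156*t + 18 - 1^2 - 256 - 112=-48*t^3 + 570*t^2 + 729*t - 351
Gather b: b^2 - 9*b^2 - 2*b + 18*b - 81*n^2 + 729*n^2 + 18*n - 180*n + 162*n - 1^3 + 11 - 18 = -8*b^2 + 16*b + 648*n^2 - 8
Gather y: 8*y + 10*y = 18*y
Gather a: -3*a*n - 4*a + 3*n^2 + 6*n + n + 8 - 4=a*(-3*n - 4) + 3*n^2 + 7*n + 4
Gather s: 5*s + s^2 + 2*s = s^2 + 7*s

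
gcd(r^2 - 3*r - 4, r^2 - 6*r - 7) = r + 1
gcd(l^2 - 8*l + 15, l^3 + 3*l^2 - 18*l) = l - 3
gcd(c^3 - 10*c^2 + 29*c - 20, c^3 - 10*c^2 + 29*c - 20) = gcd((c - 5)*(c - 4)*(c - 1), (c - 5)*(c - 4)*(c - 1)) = c^3 - 10*c^2 + 29*c - 20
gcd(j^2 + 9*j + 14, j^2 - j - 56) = j + 7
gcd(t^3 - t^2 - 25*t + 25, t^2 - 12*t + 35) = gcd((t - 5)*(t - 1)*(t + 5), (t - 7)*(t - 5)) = t - 5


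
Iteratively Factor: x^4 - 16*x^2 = (x)*(x^3 - 16*x) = x*(x + 4)*(x^2 - 4*x) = x^2*(x + 4)*(x - 4)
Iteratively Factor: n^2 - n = (n - 1)*(n)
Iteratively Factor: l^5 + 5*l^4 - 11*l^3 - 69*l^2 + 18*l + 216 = (l - 3)*(l^4 + 8*l^3 + 13*l^2 - 30*l - 72) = (l - 3)*(l - 2)*(l^3 + 10*l^2 + 33*l + 36) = (l - 3)*(l - 2)*(l + 4)*(l^2 + 6*l + 9) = (l - 3)*(l - 2)*(l + 3)*(l + 4)*(l + 3)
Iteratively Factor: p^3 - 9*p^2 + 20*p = (p - 4)*(p^2 - 5*p) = (p - 5)*(p - 4)*(p)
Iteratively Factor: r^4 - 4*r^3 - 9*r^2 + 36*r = (r + 3)*(r^3 - 7*r^2 + 12*r) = (r - 3)*(r + 3)*(r^2 - 4*r) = (r - 4)*(r - 3)*(r + 3)*(r)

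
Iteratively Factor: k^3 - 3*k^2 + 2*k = (k)*(k^2 - 3*k + 2) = k*(k - 2)*(k - 1)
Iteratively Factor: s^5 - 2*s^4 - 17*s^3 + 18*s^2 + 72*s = (s - 3)*(s^4 + s^3 - 14*s^2 - 24*s) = (s - 3)*(s + 2)*(s^3 - s^2 - 12*s) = (s - 4)*(s - 3)*(s + 2)*(s^2 + 3*s) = s*(s - 4)*(s - 3)*(s + 2)*(s + 3)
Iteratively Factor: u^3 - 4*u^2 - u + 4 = (u - 4)*(u^2 - 1) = (u - 4)*(u + 1)*(u - 1)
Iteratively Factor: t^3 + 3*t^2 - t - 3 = (t - 1)*(t^2 + 4*t + 3) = (t - 1)*(t + 1)*(t + 3)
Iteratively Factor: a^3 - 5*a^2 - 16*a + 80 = (a - 5)*(a^2 - 16) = (a - 5)*(a - 4)*(a + 4)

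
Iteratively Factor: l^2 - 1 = (l - 1)*(l + 1)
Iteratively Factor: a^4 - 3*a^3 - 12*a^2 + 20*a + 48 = (a - 4)*(a^3 + a^2 - 8*a - 12) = (a - 4)*(a + 2)*(a^2 - a - 6) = (a - 4)*(a - 3)*(a + 2)*(a + 2)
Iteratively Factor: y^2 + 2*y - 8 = (y + 4)*(y - 2)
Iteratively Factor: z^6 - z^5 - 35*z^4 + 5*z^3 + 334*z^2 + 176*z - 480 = (z - 4)*(z^5 + 3*z^4 - 23*z^3 - 87*z^2 - 14*z + 120) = (z - 4)*(z + 3)*(z^4 - 23*z^2 - 18*z + 40) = (z - 4)*(z - 1)*(z + 3)*(z^3 + z^2 - 22*z - 40) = (z - 4)*(z - 1)*(z + 2)*(z + 3)*(z^2 - z - 20) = (z - 4)*(z - 1)*(z + 2)*(z + 3)*(z + 4)*(z - 5)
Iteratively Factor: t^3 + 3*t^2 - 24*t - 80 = (t - 5)*(t^2 + 8*t + 16) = (t - 5)*(t + 4)*(t + 4)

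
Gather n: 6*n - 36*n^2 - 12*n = -36*n^2 - 6*n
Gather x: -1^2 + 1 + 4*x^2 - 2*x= 4*x^2 - 2*x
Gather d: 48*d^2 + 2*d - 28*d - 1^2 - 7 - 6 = 48*d^2 - 26*d - 14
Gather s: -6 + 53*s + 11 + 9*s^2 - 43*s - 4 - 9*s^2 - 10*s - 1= 0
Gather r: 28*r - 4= 28*r - 4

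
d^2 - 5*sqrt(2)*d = d*(d - 5*sqrt(2))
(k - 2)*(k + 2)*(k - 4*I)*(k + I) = k^4 - 3*I*k^3 + 12*I*k - 16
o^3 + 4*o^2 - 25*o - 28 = (o - 4)*(o + 1)*(o + 7)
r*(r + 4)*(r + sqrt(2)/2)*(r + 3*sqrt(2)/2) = r^4 + 2*sqrt(2)*r^3 + 4*r^3 + 3*r^2/2 + 8*sqrt(2)*r^2 + 6*r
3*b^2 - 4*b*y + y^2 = (-3*b + y)*(-b + y)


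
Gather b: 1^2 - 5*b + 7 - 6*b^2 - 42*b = -6*b^2 - 47*b + 8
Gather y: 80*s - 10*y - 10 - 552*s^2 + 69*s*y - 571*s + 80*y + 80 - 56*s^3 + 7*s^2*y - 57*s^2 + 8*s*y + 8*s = -56*s^3 - 609*s^2 - 483*s + y*(7*s^2 + 77*s + 70) + 70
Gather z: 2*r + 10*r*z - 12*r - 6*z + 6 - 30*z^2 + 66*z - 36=-10*r - 30*z^2 + z*(10*r + 60) - 30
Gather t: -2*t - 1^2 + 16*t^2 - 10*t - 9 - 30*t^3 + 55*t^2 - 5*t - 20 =-30*t^3 + 71*t^2 - 17*t - 30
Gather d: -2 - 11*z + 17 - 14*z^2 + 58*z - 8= -14*z^2 + 47*z + 7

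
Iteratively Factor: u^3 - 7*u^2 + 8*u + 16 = (u - 4)*(u^2 - 3*u - 4) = (u - 4)^2*(u + 1)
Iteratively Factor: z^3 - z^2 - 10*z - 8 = (z + 2)*(z^2 - 3*z - 4) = (z - 4)*(z + 2)*(z + 1)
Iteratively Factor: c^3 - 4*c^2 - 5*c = (c + 1)*(c^2 - 5*c) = c*(c + 1)*(c - 5)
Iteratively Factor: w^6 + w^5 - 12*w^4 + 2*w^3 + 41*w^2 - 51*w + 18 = (w - 1)*(w^5 + 2*w^4 - 10*w^3 - 8*w^2 + 33*w - 18) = (w - 1)^2*(w^4 + 3*w^3 - 7*w^2 - 15*w + 18) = (w - 1)^3*(w^3 + 4*w^2 - 3*w - 18) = (w - 1)^3*(w + 3)*(w^2 + w - 6) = (w - 2)*(w - 1)^3*(w + 3)*(w + 3)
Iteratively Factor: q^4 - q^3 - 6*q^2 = (q)*(q^3 - q^2 - 6*q) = q*(q + 2)*(q^2 - 3*q) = q*(q - 3)*(q + 2)*(q)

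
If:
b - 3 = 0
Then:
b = 3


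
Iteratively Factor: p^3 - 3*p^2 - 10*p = (p + 2)*(p^2 - 5*p) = p*(p + 2)*(p - 5)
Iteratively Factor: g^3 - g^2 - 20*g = (g)*(g^2 - g - 20) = g*(g - 5)*(g + 4)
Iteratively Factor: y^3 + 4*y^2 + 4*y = (y + 2)*(y^2 + 2*y) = (y + 2)^2*(y)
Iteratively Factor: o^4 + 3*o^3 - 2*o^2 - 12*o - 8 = (o + 2)*(o^3 + o^2 - 4*o - 4) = (o + 1)*(o + 2)*(o^2 - 4) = (o - 2)*(o + 1)*(o + 2)*(o + 2)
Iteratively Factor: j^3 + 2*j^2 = (j)*(j^2 + 2*j) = j^2*(j + 2)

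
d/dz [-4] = 0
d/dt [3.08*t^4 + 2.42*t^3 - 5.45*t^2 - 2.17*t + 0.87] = 12.32*t^3 + 7.26*t^2 - 10.9*t - 2.17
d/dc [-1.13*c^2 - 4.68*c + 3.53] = -2.26*c - 4.68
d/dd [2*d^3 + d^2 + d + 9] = 6*d^2 + 2*d + 1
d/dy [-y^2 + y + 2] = 1 - 2*y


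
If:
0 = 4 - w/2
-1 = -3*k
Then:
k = 1/3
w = 8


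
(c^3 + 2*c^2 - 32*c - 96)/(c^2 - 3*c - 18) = (c^2 + 8*c + 16)/(c + 3)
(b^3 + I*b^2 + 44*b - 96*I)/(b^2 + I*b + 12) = (b^2 + 4*I*b + 32)/(b + 4*I)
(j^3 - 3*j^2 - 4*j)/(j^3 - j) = (j - 4)/(j - 1)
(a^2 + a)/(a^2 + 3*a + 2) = a/(a + 2)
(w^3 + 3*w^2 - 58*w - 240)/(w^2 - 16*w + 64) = (w^2 + 11*w + 30)/(w - 8)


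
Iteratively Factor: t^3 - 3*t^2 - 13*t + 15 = (t - 5)*(t^2 + 2*t - 3) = (t - 5)*(t - 1)*(t + 3)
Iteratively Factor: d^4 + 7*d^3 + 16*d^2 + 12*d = (d + 2)*(d^3 + 5*d^2 + 6*d) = (d + 2)*(d + 3)*(d^2 + 2*d) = (d + 2)^2*(d + 3)*(d)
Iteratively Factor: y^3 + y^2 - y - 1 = (y + 1)*(y^2 - 1) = (y - 1)*(y + 1)*(y + 1)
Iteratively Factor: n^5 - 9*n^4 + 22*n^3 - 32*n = (n - 4)*(n^4 - 5*n^3 + 2*n^2 + 8*n) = (n - 4)*(n - 2)*(n^3 - 3*n^2 - 4*n) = n*(n - 4)*(n - 2)*(n^2 - 3*n - 4) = n*(n - 4)^2*(n - 2)*(n + 1)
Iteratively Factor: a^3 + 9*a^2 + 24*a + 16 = (a + 1)*(a^2 + 8*a + 16) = (a + 1)*(a + 4)*(a + 4)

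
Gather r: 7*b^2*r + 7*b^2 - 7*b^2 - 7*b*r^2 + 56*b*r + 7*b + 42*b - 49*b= -7*b*r^2 + r*(7*b^2 + 56*b)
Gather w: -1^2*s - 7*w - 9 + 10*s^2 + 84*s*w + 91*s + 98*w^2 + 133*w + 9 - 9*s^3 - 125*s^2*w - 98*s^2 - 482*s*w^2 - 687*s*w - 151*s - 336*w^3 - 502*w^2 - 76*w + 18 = -9*s^3 - 88*s^2 - 61*s - 336*w^3 + w^2*(-482*s - 404) + w*(-125*s^2 - 603*s + 50) + 18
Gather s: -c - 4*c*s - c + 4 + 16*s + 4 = -2*c + s*(16 - 4*c) + 8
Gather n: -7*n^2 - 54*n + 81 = -7*n^2 - 54*n + 81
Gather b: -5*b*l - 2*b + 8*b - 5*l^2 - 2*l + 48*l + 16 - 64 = b*(6 - 5*l) - 5*l^2 + 46*l - 48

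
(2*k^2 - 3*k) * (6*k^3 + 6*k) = 12*k^5 - 18*k^4 + 12*k^3 - 18*k^2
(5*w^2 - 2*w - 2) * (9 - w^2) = -5*w^4 + 2*w^3 + 47*w^2 - 18*w - 18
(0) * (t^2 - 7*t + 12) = 0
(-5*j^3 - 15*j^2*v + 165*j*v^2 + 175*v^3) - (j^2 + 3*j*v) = -5*j^3 - 15*j^2*v - j^2 + 165*j*v^2 - 3*j*v + 175*v^3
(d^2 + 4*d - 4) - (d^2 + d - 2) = 3*d - 2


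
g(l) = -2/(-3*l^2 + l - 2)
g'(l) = -2*(6*l - 1)/(-3*l^2 + l - 2)^2 = 2*(1 - 6*l)/(3*l^2 - l + 2)^2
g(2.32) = 0.13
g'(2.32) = -0.10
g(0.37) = 0.98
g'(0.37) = -0.59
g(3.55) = 0.06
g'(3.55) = -0.03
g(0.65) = 0.76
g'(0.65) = -0.85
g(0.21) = 1.04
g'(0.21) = -0.14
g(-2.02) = 0.12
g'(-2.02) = 0.10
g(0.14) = 1.04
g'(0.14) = 0.09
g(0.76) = 0.67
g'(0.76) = -0.81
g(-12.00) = 0.00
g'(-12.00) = 0.00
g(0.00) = 1.00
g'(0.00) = 0.50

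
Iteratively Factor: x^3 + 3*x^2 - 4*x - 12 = (x - 2)*(x^2 + 5*x + 6) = (x - 2)*(x + 2)*(x + 3)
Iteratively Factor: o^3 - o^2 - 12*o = (o + 3)*(o^2 - 4*o) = (o - 4)*(o + 3)*(o)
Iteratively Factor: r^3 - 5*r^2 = (r)*(r^2 - 5*r) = r^2*(r - 5)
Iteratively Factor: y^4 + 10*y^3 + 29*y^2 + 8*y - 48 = (y + 4)*(y^3 + 6*y^2 + 5*y - 12) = (y + 3)*(y + 4)*(y^2 + 3*y - 4) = (y + 3)*(y + 4)^2*(y - 1)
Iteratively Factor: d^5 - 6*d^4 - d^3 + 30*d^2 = (d)*(d^4 - 6*d^3 - d^2 + 30*d) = d*(d - 5)*(d^3 - d^2 - 6*d) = d*(d - 5)*(d - 3)*(d^2 + 2*d) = d*(d - 5)*(d - 3)*(d + 2)*(d)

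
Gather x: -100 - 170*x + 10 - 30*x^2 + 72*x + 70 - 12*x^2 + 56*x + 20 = -42*x^2 - 42*x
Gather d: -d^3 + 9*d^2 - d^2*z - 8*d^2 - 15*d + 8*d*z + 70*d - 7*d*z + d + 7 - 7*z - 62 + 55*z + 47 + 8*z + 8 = -d^3 + d^2*(1 - z) + d*(z + 56) + 56*z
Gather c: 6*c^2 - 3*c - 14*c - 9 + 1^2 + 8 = 6*c^2 - 17*c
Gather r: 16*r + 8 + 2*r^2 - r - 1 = 2*r^2 + 15*r + 7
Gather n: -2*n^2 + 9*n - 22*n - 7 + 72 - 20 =-2*n^2 - 13*n + 45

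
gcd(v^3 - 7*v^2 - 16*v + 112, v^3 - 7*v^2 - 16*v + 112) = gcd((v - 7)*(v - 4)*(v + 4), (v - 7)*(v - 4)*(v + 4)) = v^3 - 7*v^2 - 16*v + 112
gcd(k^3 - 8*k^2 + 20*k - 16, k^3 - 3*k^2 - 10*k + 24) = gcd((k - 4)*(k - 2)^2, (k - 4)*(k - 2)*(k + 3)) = k^2 - 6*k + 8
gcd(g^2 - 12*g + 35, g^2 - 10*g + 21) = g - 7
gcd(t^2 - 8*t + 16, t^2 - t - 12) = t - 4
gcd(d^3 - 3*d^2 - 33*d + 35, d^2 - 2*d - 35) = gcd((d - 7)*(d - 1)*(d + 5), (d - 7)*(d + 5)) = d^2 - 2*d - 35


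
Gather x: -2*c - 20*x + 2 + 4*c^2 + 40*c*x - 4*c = 4*c^2 - 6*c + x*(40*c - 20) + 2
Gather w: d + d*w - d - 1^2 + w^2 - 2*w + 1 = w^2 + w*(d - 2)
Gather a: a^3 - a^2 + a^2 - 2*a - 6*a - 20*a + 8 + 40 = a^3 - 28*a + 48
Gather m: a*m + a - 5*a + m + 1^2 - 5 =-4*a + m*(a + 1) - 4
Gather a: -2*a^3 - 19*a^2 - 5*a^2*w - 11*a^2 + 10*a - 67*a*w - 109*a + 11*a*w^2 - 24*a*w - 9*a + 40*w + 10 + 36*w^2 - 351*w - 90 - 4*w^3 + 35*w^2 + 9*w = -2*a^3 + a^2*(-5*w - 30) + a*(11*w^2 - 91*w - 108) - 4*w^3 + 71*w^2 - 302*w - 80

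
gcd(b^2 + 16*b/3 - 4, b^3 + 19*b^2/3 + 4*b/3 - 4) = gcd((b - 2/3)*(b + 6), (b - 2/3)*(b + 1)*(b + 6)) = b^2 + 16*b/3 - 4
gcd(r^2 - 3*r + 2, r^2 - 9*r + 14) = r - 2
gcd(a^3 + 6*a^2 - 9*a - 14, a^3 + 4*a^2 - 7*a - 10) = a^2 - a - 2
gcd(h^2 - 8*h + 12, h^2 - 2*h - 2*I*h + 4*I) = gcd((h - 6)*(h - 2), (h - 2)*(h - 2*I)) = h - 2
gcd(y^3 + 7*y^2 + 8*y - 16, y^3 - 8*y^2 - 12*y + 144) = y + 4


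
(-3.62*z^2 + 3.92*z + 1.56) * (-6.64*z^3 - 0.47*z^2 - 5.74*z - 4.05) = 24.0368*z^5 - 24.3274*z^4 + 8.578*z^3 - 8.573*z^2 - 24.8304*z - 6.318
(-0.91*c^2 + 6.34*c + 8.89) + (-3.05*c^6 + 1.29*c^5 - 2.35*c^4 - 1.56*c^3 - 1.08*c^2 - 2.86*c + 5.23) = -3.05*c^6 + 1.29*c^5 - 2.35*c^4 - 1.56*c^3 - 1.99*c^2 + 3.48*c + 14.12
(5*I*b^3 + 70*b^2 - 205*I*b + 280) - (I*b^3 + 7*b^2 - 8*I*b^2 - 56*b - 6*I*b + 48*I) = 4*I*b^3 + 63*b^2 + 8*I*b^2 + 56*b - 199*I*b + 280 - 48*I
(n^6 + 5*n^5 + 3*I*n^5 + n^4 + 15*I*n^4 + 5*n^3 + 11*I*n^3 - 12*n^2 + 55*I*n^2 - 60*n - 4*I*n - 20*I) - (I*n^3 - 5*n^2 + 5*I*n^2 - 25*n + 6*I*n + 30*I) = n^6 + 5*n^5 + 3*I*n^5 + n^4 + 15*I*n^4 + 5*n^3 + 10*I*n^3 - 7*n^2 + 50*I*n^2 - 35*n - 10*I*n - 50*I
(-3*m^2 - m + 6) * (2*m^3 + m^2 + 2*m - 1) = -6*m^5 - 5*m^4 + 5*m^3 + 7*m^2 + 13*m - 6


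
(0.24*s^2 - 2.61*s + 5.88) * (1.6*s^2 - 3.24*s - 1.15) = 0.384*s^4 - 4.9536*s^3 + 17.5884*s^2 - 16.0497*s - 6.762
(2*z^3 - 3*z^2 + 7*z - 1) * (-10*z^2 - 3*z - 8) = -20*z^5 + 24*z^4 - 77*z^3 + 13*z^2 - 53*z + 8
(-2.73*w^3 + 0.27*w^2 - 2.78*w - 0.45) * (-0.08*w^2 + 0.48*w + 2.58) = 0.2184*w^5 - 1.332*w^4 - 6.6914*w^3 - 0.6018*w^2 - 7.3884*w - 1.161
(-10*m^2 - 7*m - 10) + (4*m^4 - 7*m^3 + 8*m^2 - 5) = 4*m^4 - 7*m^3 - 2*m^2 - 7*m - 15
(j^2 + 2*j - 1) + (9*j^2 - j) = 10*j^2 + j - 1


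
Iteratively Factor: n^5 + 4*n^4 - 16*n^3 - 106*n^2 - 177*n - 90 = (n + 3)*(n^4 + n^3 - 19*n^2 - 49*n - 30) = (n - 5)*(n + 3)*(n^3 + 6*n^2 + 11*n + 6) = (n - 5)*(n + 2)*(n + 3)*(n^2 + 4*n + 3) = (n - 5)*(n + 2)*(n + 3)^2*(n + 1)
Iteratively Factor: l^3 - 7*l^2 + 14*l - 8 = (l - 1)*(l^2 - 6*l + 8) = (l - 4)*(l - 1)*(l - 2)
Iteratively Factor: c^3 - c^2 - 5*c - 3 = (c + 1)*(c^2 - 2*c - 3) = (c - 3)*(c + 1)*(c + 1)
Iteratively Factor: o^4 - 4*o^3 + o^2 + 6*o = (o)*(o^3 - 4*o^2 + o + 6) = o*(o - 2)*(o^2 - 2*o - 3) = o*(o - 3)*(o - 2)*(o + 1)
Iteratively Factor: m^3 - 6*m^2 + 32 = (m - 4)*(m^2 - 2*m - 8) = (m - 4)*(m + 2)*(m - 4)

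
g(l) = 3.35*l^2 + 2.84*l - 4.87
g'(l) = 6.7*l + 2.84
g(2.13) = 16.38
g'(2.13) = 17.11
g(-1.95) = 2.33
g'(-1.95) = -10.22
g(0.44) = -2.97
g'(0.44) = 5.79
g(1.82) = 11.40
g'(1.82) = 15.03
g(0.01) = -4.84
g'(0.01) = 2.91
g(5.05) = 94.91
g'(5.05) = 36.68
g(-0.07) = -5.05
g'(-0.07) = 2.37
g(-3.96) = 36.42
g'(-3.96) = -23.69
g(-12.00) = 443.45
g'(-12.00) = -77.56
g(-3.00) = 16.76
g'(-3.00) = -17.26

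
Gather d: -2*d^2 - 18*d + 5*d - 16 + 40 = -2*d^2 - 13*d + 24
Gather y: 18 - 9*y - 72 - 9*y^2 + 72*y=-9*y^2 + 63*y - 54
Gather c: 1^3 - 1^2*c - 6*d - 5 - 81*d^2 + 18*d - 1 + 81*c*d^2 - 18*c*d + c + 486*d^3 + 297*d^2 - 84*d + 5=c*(81*d^2 - 18*d) + 486*d^3 + 216*d^2 - 72*d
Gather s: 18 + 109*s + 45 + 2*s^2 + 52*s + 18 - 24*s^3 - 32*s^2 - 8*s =-24*s^3 - 30*s^2 + 153*s + 81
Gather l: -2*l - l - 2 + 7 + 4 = 9 - 3*l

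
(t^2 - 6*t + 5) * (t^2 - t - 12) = t^4 - 7*t^3 - t^2 + 67*t - 60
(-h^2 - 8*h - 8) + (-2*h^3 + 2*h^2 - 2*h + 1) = -2*h^3 + h^2 - 10*h - 7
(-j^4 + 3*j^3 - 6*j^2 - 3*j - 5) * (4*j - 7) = -4*j^5 + 19*j^4 - 45*j^3 + 30*j^2 + j + 35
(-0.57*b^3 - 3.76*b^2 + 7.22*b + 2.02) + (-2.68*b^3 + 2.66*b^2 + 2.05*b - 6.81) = -3.25*b^3 - 1.1*b^2 + 9.27*b - 4.79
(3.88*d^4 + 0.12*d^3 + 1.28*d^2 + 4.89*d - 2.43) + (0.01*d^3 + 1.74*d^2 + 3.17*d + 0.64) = 3.88*d^4 + 0.13*d^3 + 3.02*d^2 + 8.06*d - 1.79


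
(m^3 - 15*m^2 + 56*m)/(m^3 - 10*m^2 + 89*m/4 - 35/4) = 4*m*(m - 8)/(4*m^2 - 12*m + 5)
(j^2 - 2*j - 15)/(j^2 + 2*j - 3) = (j - 5)/(j - 1)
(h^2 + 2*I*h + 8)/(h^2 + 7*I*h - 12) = (h - 2*I)/(h + 3*I)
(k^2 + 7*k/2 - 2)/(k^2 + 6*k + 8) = (k - 1/2)/(k + 2)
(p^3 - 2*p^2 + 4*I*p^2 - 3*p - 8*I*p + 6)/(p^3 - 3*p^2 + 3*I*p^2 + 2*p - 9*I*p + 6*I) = (p + I)/(p - 1)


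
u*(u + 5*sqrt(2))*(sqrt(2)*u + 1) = sqrt(2)*u^3 + 11*u^2 + 5*sqrt(2)*u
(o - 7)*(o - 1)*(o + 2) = o^3 - 6*o^2 - 9*o + 14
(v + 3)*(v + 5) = v^2 + 8*v + 15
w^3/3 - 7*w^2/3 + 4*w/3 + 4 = (w/3 + 1/3)*(w - 6)*(w - 2)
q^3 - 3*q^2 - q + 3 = (q - 3)*(q - 1)*(q + 1)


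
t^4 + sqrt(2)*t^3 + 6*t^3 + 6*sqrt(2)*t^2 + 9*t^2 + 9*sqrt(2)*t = t*(t + 3)^2*(t + sqrt(2))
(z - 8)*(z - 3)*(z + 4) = z^3 - 7*z^2 - 20*z + 96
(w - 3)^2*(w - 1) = w^3 - 7*w^2 + 15*w - 9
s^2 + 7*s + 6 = (s + 1)*(s + 6)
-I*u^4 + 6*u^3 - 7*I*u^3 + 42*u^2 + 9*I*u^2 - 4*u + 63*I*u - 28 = (u + 7)*(u + I)*(u + 4*I)*(-I*u + 1)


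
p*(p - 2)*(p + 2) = p^3 - 4*p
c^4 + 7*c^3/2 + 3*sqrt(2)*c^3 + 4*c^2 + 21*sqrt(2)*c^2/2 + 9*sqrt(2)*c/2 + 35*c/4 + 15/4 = (c + 1/2)*(c + 3)*(c + sqrt(2)/2)*(c + 5*sqrt(2)/2)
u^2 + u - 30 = (u - 5)*(u + 6)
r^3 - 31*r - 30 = (r - 6)*(r + 1)*(r + 5)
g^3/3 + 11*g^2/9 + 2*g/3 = g*(g/3 + 1)*(g + 2/3)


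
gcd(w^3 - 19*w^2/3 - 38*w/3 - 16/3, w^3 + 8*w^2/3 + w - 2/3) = w + 1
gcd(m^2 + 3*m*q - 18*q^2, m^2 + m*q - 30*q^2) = m + 6*q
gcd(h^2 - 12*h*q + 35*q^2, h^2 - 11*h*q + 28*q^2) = -h + 7*q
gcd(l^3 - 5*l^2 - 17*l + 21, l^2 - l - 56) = 1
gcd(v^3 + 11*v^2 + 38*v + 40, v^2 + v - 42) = 1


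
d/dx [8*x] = 8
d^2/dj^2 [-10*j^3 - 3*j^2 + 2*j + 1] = -60*j - 6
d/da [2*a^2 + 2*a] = 4*a + 2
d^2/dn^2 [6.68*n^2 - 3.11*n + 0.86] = 13.3600000000000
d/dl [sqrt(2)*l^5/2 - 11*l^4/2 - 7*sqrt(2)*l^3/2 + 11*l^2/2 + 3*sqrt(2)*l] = 5*sqrt(2)*l^4/2 - 22*l^3 - 21*sqrt(2)*l^2/2 + 11*l + 3*sqrt(2)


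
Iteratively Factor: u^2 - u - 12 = (u + 3)*(u - 4)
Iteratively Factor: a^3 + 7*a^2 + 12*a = (a + 4)*(a^2 + 3*a) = (a + 3)*(a + 4)*(a)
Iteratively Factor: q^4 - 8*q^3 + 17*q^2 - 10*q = (q - 5)*(q^3 - 3*q^2 + 2*q) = (q - 5)*(q - 1)*(q^2 - 2*q) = (q - 5)*(q - 2)*(q - 1)*(q)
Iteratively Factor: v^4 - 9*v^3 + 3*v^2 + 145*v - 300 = (v - 5)*(v^3 - 4*v^2 - 17*v + 60) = (v - 5)*(v + 4)*(v^2 - 8*v + 15) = (v - 5)*(v - 3)*(v + 4)*(v - 5)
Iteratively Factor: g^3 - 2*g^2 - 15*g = (g + 3)*(g^2 - 5*g) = (g - 5)*(g + 3)*(g)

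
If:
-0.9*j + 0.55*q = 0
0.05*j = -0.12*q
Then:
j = 0.00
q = 0.00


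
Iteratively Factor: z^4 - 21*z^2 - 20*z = (z + 1)*(z^3 - z^2 - 20*z) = (z + 1)*(z + 4)*(z^2 - 5*z) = (z - 5)*(z + 1)*(z + 4)*(z)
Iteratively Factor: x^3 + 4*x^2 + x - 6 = (x + 3)*(x^2 + x - 2) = (x + 2)*(x + 3)*(x - 1)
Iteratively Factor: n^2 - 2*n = (n - 2)*(n)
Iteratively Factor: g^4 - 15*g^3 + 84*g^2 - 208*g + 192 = (g - 4)*(g^3 - 11*g^2 + 40*g - 48) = (g - 4)^2*(g^2 - 7*g + 12) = (g - 4)^2*(g - 3)*(g - 4)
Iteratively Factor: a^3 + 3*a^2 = (a + 3)*(a^2) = a*(a + 3)*(a)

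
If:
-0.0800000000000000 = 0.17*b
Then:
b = -0.47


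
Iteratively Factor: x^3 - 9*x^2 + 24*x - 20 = (x - 2)*(x^2 - 7*x + 10) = (x - 2)^2*(x - 5)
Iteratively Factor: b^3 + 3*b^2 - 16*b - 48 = (b - 4)*(b^2 + 7*b + 12) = (b - 4)*(b + 4)*(b + 3)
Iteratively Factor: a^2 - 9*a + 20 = (a - 4)*(a - 5)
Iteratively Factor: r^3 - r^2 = (r)*(r^2 - r) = r*(r - 1)*(r)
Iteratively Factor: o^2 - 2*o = (o)*(o - 2)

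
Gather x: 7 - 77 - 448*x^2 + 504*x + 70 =-448*x^2 + 504*x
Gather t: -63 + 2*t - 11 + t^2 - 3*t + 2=t^2 - t - 72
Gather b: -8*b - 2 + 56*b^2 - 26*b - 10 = 56*b^2 - 34*b - 12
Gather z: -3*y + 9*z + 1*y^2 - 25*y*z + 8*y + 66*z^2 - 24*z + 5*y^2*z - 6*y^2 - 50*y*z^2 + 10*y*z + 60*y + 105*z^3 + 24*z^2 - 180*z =-5*y^2 + 65*y + 105*z^3 + z^2*(90 - 50*y) + z*(5*y^2 - 15*y - 195)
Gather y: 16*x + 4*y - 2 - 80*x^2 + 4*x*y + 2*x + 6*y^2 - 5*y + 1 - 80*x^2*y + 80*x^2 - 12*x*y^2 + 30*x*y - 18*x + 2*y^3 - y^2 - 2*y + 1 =2*y^3 + y^2*(5 - 12*x) + y*(-80*x^2 + 34*x - 3)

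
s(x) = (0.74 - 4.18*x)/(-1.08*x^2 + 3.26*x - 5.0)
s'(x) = (0.74 - 4.18*x)*(2.16*x - 3.26)/(-1.08*x^2 + 3.26*x - 5.0)^2 - 4.18/(-1.08*x^2 + 3.26*x - 5.0) = (-4.5144*x^2 + 1.5984*x + 18.4876)/(1.1664*x^4 - 7.0416*x^3 + 21.4276*x^2 - 32.6*x + 25.0)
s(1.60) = 2.33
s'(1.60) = 1.46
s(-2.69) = -0.56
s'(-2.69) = -0.04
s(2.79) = 2.53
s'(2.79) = -0.66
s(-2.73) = -0.55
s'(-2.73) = -0.04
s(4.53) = 1.47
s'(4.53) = -0.44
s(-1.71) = -0.57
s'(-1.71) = 0.01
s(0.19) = 0.01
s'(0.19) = 0.95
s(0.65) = 0.59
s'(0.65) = 1.58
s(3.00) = 2.39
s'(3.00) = -0.71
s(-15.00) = -0.21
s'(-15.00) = -0.01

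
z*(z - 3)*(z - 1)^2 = z^4 - 5*z^3 + 7*z^2 - 3*z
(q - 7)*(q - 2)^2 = q^3 - 11*q^2 + 32*q - 28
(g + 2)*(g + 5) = g^2 + 7*g + 10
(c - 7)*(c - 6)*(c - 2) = c^3 - 15*c^2 + 68*c - 84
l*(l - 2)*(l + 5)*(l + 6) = l^4 + 9*l^3 + 8*l^2 - 60*l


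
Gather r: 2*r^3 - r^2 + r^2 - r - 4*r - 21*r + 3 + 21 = 2*r^3 - 26*r + 24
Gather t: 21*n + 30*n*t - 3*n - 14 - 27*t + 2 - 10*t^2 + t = 18*n - 10*t^2 + t*(30*n - 26) - 12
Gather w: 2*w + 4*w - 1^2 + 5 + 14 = 6*w + 18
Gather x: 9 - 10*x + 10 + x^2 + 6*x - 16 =x^2 - 4*x + 3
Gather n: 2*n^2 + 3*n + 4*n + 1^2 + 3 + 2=2*n^2 + 7*n + 6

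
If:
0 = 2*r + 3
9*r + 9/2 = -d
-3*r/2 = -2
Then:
No Solution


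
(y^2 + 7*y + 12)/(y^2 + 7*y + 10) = (y^2 + 7*y + 12)/(y^2 + 7*y + 10)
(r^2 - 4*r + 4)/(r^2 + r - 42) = (r^2 - 4*r + 4)/(r^2 + r - 42)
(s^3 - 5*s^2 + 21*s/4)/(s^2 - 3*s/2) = s - 7/2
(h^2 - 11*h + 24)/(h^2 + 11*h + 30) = (h^2 - 11*h + 24)/(h^2 + 11*h + 30)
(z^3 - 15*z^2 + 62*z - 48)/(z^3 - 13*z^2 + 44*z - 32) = (z - 6)/(z - 4)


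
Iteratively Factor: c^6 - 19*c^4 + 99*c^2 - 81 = (c + 3)*(c^5 - 3*c^4 - 10*c^3 + 30*c^2 + 9*c - 27) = (c - 1)*(c + 3)*(c^4 - 2*c^3 - 12*c^2 + 18*c + 27) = (c - 3)*(c - 1)*(c + 3)*(c^3 + c^2 - 9*c - 9) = (c - 3)*(c - 1)*(c + 3)^2*(c^2 - 2*c - 3) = (c - 3)*(c - 1)*(c + 1)*(c + 3)^2*(c - 3)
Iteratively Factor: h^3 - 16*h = (h)*(h^2 - 16) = h*(h + 4)*(h - 4)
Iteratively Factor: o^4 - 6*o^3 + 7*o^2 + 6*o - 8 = (o + 1)*(o^3 - 7*o^2 + 14*o - 8) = (o - 1)*(o + 1)*(o^2 - 6*o + 8) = (o - 2)*(o - 1)*(o + 1)*(o - 4)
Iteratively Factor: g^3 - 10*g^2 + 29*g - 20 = (g - 4)*(g^2 - 6*g + 5) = (g - 5)*(g - 4)*(g - 1)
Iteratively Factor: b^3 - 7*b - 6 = (b + 1)*(b^2 - b - 6) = (b - 3)*(b + 1)*(b + 2)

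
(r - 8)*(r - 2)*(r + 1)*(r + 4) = r^4 - 5*r^3 - 30*r^2 + 40*r + 64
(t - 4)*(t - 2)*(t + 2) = t^3 - 4*t^2 - 4*t + 16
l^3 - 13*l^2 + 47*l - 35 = (l - 7)*(l - 5)*(l - 1)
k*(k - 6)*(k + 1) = k^3 - 5*k^2 - 6*k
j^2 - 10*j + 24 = (j - 6)*(j - 4)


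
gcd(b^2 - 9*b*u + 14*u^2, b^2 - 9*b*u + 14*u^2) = b^2 - 9*b*u + 14*u^2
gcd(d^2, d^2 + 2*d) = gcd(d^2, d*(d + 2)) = d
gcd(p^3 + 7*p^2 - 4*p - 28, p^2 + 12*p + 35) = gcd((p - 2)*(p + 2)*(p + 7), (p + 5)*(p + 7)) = p + 7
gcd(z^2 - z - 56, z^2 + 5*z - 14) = z + 7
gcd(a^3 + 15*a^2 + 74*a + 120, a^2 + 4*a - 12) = a + 6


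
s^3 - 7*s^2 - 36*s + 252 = (s - 7)*(s - 6)*(s + 6)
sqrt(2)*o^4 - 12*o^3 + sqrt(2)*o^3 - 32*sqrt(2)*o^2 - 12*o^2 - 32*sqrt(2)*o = o*(o - 8*sqrt(2))*(o + 2*sqrt(2))*(sqrt(2)*o + sqrt(2))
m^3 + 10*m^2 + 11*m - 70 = (m - 2)*(m + 5)*(m + 7)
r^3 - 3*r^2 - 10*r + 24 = (r - 4)*(r - 2)*(r + 3)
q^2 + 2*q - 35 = (q - 5)*(q + 7)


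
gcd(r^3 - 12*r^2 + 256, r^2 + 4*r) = r + 4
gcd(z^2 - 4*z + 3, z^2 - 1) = z - 1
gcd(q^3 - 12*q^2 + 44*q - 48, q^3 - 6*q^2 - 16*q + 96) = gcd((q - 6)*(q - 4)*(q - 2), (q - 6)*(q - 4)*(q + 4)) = q^2 - 10*q + 24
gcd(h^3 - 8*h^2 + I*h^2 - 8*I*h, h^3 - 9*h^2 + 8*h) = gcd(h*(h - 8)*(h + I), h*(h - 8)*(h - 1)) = h^2 - 8*h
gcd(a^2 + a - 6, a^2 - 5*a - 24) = a + 3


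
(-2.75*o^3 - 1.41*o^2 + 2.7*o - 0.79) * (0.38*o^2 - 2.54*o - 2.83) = -1.045*o^5 + 6.4492*o^4 + 12.3899*o^3 - 3.1679*o^2 - 5.6344*o + 2.2357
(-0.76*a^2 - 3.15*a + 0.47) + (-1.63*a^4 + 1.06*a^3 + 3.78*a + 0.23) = -1.63*a^4 + 1.06*a^3 - 0.76*a^2 + 0.63*a + 0.7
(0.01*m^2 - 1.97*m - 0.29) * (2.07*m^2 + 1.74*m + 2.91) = 0.0207*m^4 - 4.0605*m^3 - 3.999*m^2 - 6.2373*m - 0.8439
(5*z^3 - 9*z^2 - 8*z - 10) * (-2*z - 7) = -10*z^4 - 17*z^3 + 79*z^2 + 76*z + 70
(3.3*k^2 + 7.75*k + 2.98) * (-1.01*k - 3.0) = -3.333*k^3 - 17.7275*k^2 - 26.2598*k - 8.94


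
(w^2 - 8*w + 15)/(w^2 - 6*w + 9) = (w - 5)/(w - 3)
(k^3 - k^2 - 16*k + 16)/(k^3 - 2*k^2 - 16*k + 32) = (k - 1)/(k - 2)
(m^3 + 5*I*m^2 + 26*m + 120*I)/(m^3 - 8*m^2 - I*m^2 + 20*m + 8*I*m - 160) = (m + 6*I)/(m - 8)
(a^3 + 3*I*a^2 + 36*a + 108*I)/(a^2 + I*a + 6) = (a^2 + 36)/(a - 2*I)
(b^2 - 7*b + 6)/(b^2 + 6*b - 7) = (b - 6)/(b + 7)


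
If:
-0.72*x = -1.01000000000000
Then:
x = 1.40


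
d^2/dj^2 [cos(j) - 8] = -cos(j)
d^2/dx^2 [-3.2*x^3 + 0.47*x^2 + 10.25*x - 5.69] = 0.94 - 19.2*x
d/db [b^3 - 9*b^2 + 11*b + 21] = 3*b^2 - 18*b + 11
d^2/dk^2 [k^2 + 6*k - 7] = 2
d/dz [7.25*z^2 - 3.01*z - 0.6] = 14.5*z - 3.01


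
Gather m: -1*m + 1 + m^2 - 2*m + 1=m^2 - 3*m + 2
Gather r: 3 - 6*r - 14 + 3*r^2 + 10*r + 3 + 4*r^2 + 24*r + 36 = 7*r^2 + 28*r + 28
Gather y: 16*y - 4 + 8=16*y + 4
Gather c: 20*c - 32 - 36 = 20*c - 68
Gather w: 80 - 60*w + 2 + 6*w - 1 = 81 - 54*w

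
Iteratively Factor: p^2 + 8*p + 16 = (p + 4)*(p + 4)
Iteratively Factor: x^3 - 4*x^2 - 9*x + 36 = (x + 3)*(x^2 - 7*x + 12) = (x - 3)*(x + 3)*(x - 4)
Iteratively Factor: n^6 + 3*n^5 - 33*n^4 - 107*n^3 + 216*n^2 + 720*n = (n + 4)*(n^5 - n^4 - 29*n^3 + 9*n^2 + 180*n) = (n + 4)^2*(n^4 - 5*n^3 - 9*n^2 + 45*n) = (n + 3)*(n + 4)^2*(n^3 - 8*n^2 + 15*n) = (n - 3)*(n + 3)*(n + 4)^2*(n^2 - 5*n) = (n - 5)*(n - 3)*(n + 3)*(n + 4)^2*(n)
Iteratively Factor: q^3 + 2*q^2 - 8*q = (q + 4)*(q^2 - 2*q) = q*(q + 4)*(q - 2)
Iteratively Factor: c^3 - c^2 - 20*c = (c - 5)*(c^2 + 4*c) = (c - 5)*(c + 4)*(c)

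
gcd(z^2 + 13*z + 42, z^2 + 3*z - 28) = z + 7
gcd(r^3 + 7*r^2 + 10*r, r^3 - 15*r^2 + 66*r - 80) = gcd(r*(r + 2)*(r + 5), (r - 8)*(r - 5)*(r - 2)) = 1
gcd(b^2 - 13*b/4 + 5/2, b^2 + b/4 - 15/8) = b - 5/4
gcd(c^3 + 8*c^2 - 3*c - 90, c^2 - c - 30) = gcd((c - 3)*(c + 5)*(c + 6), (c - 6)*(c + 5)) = c + 5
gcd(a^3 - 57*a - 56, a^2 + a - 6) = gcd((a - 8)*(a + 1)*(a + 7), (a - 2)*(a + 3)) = 1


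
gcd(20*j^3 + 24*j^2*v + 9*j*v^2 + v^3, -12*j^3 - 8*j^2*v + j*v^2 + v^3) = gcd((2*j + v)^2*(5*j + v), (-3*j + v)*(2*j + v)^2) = 4*j^2 + 4*j*v + v^2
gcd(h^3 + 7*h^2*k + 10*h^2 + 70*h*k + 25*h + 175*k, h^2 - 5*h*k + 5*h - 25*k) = h + 5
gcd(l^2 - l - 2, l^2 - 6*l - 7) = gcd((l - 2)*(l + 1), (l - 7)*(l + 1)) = l + 1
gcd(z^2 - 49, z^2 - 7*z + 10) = 1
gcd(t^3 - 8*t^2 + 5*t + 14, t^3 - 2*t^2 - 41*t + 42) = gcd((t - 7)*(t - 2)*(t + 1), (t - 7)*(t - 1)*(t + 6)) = t - 7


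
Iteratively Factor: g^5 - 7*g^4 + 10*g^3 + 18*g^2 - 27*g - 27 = (g + 1)*(g^4 - 8*g^3 + 18*g^2 - 27) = (g - 3)*(g + 1)*(g^3 - 5*g^2 + 3*g + 9) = (g - 3)^2*(g + 1)*(g^2 - 2*g - 3) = (g - 3)^3*(g + 1)*(g + 1)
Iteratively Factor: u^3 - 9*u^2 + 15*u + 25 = (u + 1)*(u^2 - 10*u + 25) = (u - 5)*(u + 1)*(u - 5)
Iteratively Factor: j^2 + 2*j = (j)*(j + 2)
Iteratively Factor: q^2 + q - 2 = (q + 2)*(q - 1)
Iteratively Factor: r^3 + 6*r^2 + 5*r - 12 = (r + 4)*(r^2 + 2*r - 3) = (r + 3)*(r + 4)*(r - 1)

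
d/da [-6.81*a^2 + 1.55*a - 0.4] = 1.55 - 13.62*a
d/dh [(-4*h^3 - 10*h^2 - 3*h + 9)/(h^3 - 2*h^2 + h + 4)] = (18*h^4 - 2*h^3 - 91*h^2 - 44*h - 21)/(h^6 - 4*h^5 + 6*h^4 + 4*h^3 - 15*h^2 + 8*h + 16)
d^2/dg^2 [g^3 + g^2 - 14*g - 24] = 6*g + 2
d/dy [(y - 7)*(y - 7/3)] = 2*y - 28/3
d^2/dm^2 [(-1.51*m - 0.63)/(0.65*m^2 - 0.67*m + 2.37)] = (-(1.3*m - 0.67)*(1.51*m + 0.63)*(2.6*m - 1.34) + (5.889*m - 1.2044)*(0.65*m^2 - 0.67*m + 2.37))/(0.65*m^2 - 0.67*m + 2.37)^3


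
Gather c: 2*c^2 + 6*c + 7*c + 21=2*c^2 + 13*c + 21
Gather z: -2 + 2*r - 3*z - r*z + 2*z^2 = 2*r + 2*z^2 + z*(-r - 3) - 2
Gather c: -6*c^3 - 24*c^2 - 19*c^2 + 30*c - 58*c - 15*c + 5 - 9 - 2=-6*c^3 - 43*c^2 - 43*c - 6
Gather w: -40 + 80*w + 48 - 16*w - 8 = 64*w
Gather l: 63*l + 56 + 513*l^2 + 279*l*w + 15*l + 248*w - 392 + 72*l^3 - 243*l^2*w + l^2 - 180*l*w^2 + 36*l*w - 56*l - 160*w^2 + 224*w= 72*l^3 + l^2*(514 - 243*w) + l*(-180*w^2 + 315*w + 22) - 160*w^2 + 472*w - 336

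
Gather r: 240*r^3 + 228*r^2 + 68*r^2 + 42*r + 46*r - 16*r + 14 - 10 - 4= 240*r^3 + 296*r^2 + 72*r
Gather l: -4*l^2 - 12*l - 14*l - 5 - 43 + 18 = -4*l^2 - 26*l - 30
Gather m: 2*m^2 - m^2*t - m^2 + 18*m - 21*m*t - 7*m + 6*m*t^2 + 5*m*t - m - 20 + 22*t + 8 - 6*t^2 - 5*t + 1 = m^2*(1 - t) + m*(6*t^2 - 16*t + 10) - 6*t^2 + 17*t - 11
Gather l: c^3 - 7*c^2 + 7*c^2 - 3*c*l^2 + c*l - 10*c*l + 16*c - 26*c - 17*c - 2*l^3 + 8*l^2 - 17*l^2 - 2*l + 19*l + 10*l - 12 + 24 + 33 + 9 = c^3 - 27*c - 2*l^3 + l^2*(-3*c - 9) + l*(27 - 9*c) + 54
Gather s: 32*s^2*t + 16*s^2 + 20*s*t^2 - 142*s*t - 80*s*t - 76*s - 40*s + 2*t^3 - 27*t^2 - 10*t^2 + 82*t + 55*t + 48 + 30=s^2*(32*t + 16) + s*(20*t^2 - 222*t - 116) + 2*t^3 - 37*t^2 + 137*t + 78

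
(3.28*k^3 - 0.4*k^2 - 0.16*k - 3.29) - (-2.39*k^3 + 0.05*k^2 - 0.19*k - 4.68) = 5.67*k^3 - 0.45*k^2 + 0.03*k + 1.39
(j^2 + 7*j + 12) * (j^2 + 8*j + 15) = j^4 + 15*j^3 + 83*j^2 + 201*j + 180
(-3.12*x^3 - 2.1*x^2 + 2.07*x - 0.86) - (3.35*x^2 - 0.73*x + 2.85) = -3.12*x^3 - 5.45*x^2 + 2.8*x - 3.71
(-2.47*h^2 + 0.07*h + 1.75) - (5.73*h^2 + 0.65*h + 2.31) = -8.2*h^2 - 0.58*h - 0.56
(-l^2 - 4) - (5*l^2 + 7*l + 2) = -6*l^2 - 7*l - 6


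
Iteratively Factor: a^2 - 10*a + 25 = (a - 5)*(a - 5)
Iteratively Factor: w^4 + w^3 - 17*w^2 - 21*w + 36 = (w + 3)*(w^3 - 2*w^2 - 11*w + 12) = (w - 1)*(w + 3)*(w^2 - w - 12) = (w - 1)*(w + 3)^2*(w - 4)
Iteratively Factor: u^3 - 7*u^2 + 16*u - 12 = (u - 3)*(u^2 - 4*u + 4) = (u - 3)*(u - 2)*(u - 2)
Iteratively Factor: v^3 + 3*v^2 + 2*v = (v)*(v^2 + 3*v + 2) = v*(v + 2)*(v + 1)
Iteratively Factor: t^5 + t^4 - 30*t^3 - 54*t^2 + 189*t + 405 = (t + 3)*(t^4 - 2*t^3 - 24*t^2 + 18*t + 135) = (t + 3)^2*(t^3 - 5*t^2 - 9*t + 45) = (t + 3)^3*(t^2 - 8*t + 15) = (t - 3)*(t + 3)^3*(t - 5)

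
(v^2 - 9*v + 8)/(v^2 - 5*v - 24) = (v - 1)/(v + 3)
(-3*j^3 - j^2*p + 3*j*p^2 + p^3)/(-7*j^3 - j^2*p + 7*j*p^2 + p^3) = (3*j + p)/(7*j + p)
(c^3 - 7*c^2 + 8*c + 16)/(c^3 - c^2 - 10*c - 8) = (c - 4)/(c + 2)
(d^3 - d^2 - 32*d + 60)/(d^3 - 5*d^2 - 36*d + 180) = (d - 2)/(d - 6)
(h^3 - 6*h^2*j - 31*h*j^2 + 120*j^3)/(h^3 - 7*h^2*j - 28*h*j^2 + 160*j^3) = (h - 3*j)/(h - 4*j)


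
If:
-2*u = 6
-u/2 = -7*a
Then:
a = -3/14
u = -3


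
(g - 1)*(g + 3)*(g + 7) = g^3 + 9*g^2 + 11*g - 21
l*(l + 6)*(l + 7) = l^3 + 13*l^2 + 42*l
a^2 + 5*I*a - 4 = (a + I)*(a + 4*I)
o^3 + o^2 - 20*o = o*(o - 4)*(o + 5)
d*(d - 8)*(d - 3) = d^3 - 11*d^2 + 24*d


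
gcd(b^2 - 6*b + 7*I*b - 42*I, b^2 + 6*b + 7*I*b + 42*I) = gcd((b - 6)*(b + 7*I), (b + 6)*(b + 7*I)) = b + 7*I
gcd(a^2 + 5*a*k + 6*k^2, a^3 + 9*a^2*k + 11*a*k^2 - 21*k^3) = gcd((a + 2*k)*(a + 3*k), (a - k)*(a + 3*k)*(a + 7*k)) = a + 3*k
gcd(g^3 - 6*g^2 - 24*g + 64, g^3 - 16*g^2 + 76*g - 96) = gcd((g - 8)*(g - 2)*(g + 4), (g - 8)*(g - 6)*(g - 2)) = g^2 - 10*g + 16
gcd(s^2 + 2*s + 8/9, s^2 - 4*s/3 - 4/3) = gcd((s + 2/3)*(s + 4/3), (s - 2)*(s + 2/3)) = s + 2/3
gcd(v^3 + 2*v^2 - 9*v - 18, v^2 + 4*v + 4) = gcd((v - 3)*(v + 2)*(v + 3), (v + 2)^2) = v + 2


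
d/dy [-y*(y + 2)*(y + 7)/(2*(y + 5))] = (-y^3 - 12*y^2 - 45*y - 35)/(y^2 + 10*y + 25)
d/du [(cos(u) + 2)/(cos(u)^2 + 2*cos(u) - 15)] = (cos(u)^2 + 4*cos(u) + 19)*sin(u)/(cos(u)^2 + 2*cos(u) - 15)^2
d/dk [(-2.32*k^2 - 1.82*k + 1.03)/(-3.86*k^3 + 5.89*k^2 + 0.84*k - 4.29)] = (-8.9552*k^4 - 14.0504*k^3 + 20.6984*k^2 + 7.7722*k + 6.9426)/(14.8996*k^6 - 45.4708*k^5 + 28.2073*k^4 + 43.014*k^3 - 49.8306*k^2 - 7.2072*k + 18.4041)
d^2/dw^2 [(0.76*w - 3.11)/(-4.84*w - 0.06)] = 146.14864/(4.84*w + 0.06)^3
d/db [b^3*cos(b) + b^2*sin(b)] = b*(-b^2*sin(b) + 4*b*cos(b) + 2*sin(b))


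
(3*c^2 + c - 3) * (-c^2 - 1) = -3*c^4 - c^3 - c + 3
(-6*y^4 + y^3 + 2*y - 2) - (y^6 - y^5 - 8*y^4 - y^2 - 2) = -y^6 + y^5 + 2*y^4 + y^3 + y^2 + 2*y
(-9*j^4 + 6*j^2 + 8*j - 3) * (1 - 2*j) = 18*j^5 - 9*j^4 - 12*j^3 - 10*j^2 + 14*j - 3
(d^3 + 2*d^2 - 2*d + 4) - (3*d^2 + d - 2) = d^3 - d^2 - 3*d + 6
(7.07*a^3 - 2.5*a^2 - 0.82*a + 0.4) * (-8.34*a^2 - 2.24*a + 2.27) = -58.9638*a^5 + 5.0132*a^4 + 28.4877*a^3 - 7.1742*a^2 - 2.7574*a + 0.908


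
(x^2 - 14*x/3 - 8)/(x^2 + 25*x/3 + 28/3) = (x - 6)/(x + 7)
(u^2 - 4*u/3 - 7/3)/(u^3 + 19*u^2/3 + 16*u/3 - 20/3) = (3*u^2 - 4*u - 7)/(3*u^3 + 19*u^2 + 16*u - 20)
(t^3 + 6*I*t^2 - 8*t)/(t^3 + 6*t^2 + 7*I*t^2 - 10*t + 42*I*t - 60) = t*(t + 4*I)/(t^2 + t*(6 + 5*I) + 30*I)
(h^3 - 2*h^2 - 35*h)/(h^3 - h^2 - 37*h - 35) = h/(h + 1)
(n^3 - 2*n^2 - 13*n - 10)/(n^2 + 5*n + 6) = (n^2 - 4*n - 5)/(n + 3)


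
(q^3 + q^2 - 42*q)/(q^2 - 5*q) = (q^2 + q - 42)/(q - 5)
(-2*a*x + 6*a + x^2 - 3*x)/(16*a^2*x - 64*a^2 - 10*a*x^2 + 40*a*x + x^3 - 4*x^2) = (x - 3)/(-8*a*x + 32*a + x^2 - 4*x)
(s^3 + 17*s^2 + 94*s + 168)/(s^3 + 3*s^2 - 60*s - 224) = (s + 6)/(s - 8)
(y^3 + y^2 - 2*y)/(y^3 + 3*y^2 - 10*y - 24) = y*(y - 1)/(y^2 + y - 12)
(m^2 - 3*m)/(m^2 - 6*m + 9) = m/(m - 3)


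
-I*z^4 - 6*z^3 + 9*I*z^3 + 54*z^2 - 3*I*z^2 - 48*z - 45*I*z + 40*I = (z - 8)*(z - 5*I)*(z - I)*(-I*z + I)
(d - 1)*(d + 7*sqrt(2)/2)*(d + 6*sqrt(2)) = d^3 - d^2 + 19*sqrt(2)*d^2/2 - 19*sqrt(2)*d/2 + 42*d - 42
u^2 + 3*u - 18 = (u - 3)*(u + 6)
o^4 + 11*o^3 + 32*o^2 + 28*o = o*(o + 2)^2*(o + 7)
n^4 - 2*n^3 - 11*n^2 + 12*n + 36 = (n - 3)^2*(n + 2)^2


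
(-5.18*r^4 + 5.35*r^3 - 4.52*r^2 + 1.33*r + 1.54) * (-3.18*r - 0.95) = 16.4724*r^5 - 12.092*r^4 + 9.2911*r^3 + 0.0645999999999995*r^2 - 6.1607*r - 1.463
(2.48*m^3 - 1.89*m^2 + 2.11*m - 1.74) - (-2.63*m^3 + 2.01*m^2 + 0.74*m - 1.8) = 5.11*m^3 - 3.9*m^2 + 1.37*m + 0.0600000000000001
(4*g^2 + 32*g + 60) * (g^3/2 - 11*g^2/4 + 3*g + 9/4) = 2*g^5 + 5*g^4 - 46*g^3 - 60*g^2 + 252*g + 135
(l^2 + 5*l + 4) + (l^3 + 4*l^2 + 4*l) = l^3 + 5*l^2 + 9*l + 4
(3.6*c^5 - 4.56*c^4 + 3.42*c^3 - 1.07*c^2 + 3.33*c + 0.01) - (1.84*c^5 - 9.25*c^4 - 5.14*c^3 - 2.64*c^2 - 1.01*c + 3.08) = 1.76*c^5 + 4.69*c^4 + 8.56*c^3 + 1.57*c^2 + 4.34*c - 3.07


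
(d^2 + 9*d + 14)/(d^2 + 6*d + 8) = (d + 7)/(d + 4)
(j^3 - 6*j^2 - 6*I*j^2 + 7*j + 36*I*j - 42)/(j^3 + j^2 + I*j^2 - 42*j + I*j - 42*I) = (j - 7*I)/(j + 7)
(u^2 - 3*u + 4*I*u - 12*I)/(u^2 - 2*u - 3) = (u + 4*I)/(u + 1)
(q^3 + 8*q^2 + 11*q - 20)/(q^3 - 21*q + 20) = (q + 4)/(q - 4)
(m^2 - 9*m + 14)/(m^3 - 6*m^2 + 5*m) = (m^2 - 9*m + 14)/(m*(m^2 - 6*m + 5))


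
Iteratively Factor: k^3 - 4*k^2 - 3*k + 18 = (k - 3)*(k^2 - k - 6) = (k - 3)*(k + 2)*(k - 3)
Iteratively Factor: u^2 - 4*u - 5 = (u + 1)*(u - 5)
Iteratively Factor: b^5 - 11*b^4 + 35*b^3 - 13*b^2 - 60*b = (b - 5)*(b^4 - 6*b^3 + 5*b^2 + 12*b) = b*(b - 5)*(b^3 - 6*b^2 + 5*b + 12) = b*(b - 5)*(b - 3)*(b^2 - 3*b - 4) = b*(b - 5)*(b - 3)*(b + 1)*(b - 4)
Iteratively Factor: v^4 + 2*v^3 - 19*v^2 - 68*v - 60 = (v - 5)*(v^3 + 7*v^2 + 16*v + 12) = (v - 5)*(v + 3)*(v^2 + 4*v + 4) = (v - 5)*(v + 2)*(v + 3)*(v + 2)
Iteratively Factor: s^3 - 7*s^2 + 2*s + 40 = (s - 5)*(s^2 - 2*s - 8) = (s - 5)*(s + 2)*(s - 4)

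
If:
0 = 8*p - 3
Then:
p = 3/8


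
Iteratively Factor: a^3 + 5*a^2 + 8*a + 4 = (a + 1)*(a^2 + 4*a + 4) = (a + 1)*(a + 2)*(a + 2)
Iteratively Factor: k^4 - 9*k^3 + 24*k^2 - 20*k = (k - 2)*(k^3 - 7*k^2 + 10*k) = (k - 2)^2*(k^2 - 5*k) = (k - 5)*(k - 2)^2*(k)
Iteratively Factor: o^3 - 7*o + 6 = (o + 3)*(o^2 - 3*o + 2) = (o - 2)*(o + 3)*(o - 1)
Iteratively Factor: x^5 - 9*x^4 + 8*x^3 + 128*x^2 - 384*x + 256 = (x - 4)*(x^4 - 5*x^3 - 12*x^2 + 80*x - 64) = (x - 4)*(x + 4)*(x^3 - 9*x^2 + 24*x - 16) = (x - 4)*(x - 1)*(x + 4)*(x^2 - 8*x + 16) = (x - 4)^2*(x - 1)*(x + 4)*(x - 4)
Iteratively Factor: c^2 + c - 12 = (c - 3)*(c + 4)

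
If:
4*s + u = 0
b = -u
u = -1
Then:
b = 1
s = 1/4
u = -1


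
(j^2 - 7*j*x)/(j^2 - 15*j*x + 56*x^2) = j/(j - 8*x)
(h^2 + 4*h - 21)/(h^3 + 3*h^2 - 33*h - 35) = (h - 3)/(h^2 - 4*h - 5)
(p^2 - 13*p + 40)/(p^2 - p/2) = 2*(p^2 - 13*p + 40)/(p*(2*p - 1))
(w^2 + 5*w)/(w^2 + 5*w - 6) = w*(w + 5)/(w^2 + 5*w - 6)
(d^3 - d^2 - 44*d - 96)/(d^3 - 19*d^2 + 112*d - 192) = (d^2 + 7*d + 12)/(d^2 - 11*d + 24)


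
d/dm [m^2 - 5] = 2*m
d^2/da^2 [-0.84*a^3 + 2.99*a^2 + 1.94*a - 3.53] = 5.98 - 5.04*a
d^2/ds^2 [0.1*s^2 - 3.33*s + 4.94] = 0.200000000000000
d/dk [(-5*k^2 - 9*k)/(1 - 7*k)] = (35*k^2 - 10*k - 9)/(49*k^2 - 14*k + 1)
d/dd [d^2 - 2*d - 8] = 2*d - 2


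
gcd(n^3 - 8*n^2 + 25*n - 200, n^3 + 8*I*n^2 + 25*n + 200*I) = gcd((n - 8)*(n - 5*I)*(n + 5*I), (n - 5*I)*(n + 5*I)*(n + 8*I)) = n^2 + 25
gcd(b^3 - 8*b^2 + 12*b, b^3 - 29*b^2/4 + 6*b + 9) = b^2 - 8*b + 12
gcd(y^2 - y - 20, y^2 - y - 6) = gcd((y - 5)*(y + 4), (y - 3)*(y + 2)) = 1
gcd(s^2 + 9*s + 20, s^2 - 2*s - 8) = 1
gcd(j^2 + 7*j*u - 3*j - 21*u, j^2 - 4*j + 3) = j - 3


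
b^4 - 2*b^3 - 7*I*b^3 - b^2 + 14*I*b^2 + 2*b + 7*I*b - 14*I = (b - 2)*(b - 1)*(b + 1)*(b - 7*I)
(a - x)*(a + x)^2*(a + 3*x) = a^4 + 4*a^3*x + 2*a^2*x^2 - 4*a*x^3 - 3*x^4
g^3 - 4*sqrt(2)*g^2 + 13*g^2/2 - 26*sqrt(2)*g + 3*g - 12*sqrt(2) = (g + 1/2)*(g + 6)*(g - 4*sqrt(2))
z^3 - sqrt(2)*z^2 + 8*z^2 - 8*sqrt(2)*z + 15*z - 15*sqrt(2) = (z + 3)*(z + 5)*(z - sqrt(2))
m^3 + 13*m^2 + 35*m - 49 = (m - 1)*(m + 7)^2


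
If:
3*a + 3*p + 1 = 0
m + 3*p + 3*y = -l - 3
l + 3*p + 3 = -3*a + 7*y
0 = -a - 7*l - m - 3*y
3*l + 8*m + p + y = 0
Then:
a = 539/599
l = -479/1797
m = 401/1797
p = -2216/1797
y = 445/1797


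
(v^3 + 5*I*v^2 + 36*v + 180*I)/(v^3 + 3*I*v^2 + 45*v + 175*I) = (v^2 + 36)/(v^2 - 2*I*v + 35)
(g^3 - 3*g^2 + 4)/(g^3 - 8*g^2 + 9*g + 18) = (g^2 - 4*g + 4)/(g^2 - 9*g + 18)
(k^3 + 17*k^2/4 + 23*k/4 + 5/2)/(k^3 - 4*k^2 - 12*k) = (4*k^2 + 9*k + 5)/(4*k*(k - 6))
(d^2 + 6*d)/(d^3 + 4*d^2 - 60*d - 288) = d/(d^2 - 2*d - 48)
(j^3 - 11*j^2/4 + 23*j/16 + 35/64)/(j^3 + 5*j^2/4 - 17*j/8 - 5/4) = (16*j^2 - 24*j - 7)/(8*(2*j^2 + 5*j + 2))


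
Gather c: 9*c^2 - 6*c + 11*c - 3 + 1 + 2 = 9*c^2 + 5*c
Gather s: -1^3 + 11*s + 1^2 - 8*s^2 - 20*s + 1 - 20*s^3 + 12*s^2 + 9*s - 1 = -20*s^3 + 4*s^2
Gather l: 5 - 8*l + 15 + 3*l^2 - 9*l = 3*l^2 - 17*l + 20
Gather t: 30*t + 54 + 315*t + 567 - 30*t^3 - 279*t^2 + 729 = -30*t^3 - 279*t^2 + 345*t + 1350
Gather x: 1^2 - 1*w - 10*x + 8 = -w - 10*x + 9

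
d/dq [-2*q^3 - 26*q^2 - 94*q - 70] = -6*q^2 - 52*q - 94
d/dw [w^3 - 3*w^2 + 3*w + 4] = 3*w^2 - 6*w + 3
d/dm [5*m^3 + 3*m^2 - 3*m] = 15*m^2 + 6*m - 3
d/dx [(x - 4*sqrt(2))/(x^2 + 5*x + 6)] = (x^2 + 5*x - (x - 4*sqrt(2))*(2*x + 5) + 6)/(x^2 + 5*x + 6)^2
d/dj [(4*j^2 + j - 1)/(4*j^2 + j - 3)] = -(16*j + 2)/(4*j^2 + j - 3)^2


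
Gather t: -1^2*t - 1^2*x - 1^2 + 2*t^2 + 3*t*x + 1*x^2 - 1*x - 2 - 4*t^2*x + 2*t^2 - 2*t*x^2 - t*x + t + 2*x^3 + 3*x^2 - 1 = t^2*(4 - 4*x) + t*(-2*x^2 + 2*x) + 2*x^3 + 4*x^2 - 2*x - 4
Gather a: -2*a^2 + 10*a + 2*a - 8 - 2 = -2*a^2 + 12*a - 10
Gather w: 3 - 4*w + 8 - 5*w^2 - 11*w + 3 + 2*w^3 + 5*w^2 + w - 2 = 2*w^3 - 14*w + 12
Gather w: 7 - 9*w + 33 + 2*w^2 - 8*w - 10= 2*w^2 - 17*w + 30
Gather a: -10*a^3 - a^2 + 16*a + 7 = -10*a^3 - a^2 + 16*a + 7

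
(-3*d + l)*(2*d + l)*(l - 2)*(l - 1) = -6*d^2*l^2 + 18*d^2*l - 12*d^2 - d*l^3 + 3*d*l^2 - 2*d*l + l^4 - 3*l^3 + 2*l^2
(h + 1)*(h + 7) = h^2 + 8*h + 7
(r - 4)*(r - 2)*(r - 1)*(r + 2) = r^4 - 5*r^3 + 20*r - 16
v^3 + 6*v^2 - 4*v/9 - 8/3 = (v - 2/3)*(v + 2/3)*(v + 6)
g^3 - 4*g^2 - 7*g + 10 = (g - 5)*(g - 1)*(g + 2)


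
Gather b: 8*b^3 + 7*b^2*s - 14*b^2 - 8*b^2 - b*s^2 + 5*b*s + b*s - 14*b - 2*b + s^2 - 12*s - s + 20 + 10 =8*b^3 + b^2*(7*s - 22) + b*(-s^2 + 6*s - 16) + s^2 - 13*s + 30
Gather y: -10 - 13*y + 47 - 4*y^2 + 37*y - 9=-4*y^2 + 24*y + 28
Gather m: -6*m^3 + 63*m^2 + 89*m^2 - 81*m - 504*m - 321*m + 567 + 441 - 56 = -6*m^3 + 152*m^2 - 906*m + 952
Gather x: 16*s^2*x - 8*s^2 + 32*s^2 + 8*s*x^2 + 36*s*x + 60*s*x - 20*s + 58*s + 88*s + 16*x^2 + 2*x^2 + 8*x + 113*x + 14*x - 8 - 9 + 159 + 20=24*s^2 + 126*s + x^2*(8*s + 18) + x*(16*s^2 + 96*s + 135) + 162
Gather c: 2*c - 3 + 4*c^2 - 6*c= 4*c^2 - 4*c - 3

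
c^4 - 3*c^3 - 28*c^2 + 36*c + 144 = (c - 6)*(c - 3)*(c + 2)*(c + 4)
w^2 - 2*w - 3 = (w - 3)*(w + 1)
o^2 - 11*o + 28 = (o - 7)*(o - 4)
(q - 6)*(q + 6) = q^2 - 36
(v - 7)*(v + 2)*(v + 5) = v^3 - 39*v - 70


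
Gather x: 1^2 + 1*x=x + 1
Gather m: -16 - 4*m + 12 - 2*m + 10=6 - 6*m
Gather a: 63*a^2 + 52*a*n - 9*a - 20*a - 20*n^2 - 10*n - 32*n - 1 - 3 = 63*a^2 + a*(52*n - 29) - 20*n^2 - 42*n - 4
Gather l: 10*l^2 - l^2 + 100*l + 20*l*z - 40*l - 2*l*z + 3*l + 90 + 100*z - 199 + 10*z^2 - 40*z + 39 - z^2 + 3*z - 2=9*l^2 + l*(18*z + 63) + 9*z^2 + 63*z - 72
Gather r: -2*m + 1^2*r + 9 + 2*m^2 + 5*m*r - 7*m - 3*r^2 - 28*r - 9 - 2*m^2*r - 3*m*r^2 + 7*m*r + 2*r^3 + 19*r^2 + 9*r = 2*m^2 - 9*m + 2*r^3 + r^2*(16 - 3*m) + r*(-2*m^2 + 12*m - 18)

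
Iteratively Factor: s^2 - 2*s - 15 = (s - 5)*(s + 3)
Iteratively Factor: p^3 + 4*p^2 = (p)*(p^2 + 4*p) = p^2*(p + 4)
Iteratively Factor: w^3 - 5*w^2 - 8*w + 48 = (w - 4)*(w^2 - w - 12) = (w - 4)^2*(w + 3)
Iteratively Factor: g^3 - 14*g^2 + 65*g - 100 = (g - 5)*(g^2 - 9*g + 20) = (g - 5)^2*(g - 4)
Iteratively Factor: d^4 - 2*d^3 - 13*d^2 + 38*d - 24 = (d - 2)*(d^3 - 13*d + 12) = (d - 2)*(d + 4)*(d^2 - 4*d + 3) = (d - 2)*(d - 1)*(d + 4)*(d - 3)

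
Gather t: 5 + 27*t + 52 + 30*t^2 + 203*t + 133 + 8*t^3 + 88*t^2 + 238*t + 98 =8*t^3 + 118*t^2 + 468*t + 288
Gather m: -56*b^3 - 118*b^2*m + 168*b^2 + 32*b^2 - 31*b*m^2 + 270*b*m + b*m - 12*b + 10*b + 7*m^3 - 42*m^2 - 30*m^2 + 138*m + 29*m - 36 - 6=-56*b^3 + 200*b^2 - 2*b + 7*m^3 + m^2*(-31*b - 72) + m*(-118*b^2 + 271*b + 167) - 42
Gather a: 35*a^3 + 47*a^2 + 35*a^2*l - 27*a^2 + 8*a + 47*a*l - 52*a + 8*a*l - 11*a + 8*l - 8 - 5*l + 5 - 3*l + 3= 35*a^3 + a^2*(35*l + 20) + a*(55*l - 55)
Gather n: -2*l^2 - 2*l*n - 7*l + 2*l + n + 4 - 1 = -2*l^2 - 5*l + n*(1 - 2*l) + 3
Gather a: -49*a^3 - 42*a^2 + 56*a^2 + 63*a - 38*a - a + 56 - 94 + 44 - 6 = -49*a^3 + 14*a^2 + 24*a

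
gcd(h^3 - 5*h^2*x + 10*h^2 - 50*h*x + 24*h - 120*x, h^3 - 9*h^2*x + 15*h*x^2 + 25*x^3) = -h + 5*x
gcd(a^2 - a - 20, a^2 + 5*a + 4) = a + 4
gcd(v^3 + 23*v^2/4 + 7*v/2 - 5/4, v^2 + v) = v + 1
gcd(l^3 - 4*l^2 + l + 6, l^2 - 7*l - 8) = l + 1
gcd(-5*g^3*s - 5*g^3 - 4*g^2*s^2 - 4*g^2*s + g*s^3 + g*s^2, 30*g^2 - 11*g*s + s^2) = -5*g + s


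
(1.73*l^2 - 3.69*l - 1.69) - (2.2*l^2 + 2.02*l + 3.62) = -0.47*l^2 - 5.71*l - 5.31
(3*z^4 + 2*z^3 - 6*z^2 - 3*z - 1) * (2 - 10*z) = -30*z^5 - 14*z^4 + 64*z^3 + 18*z^2 + 4*z - 2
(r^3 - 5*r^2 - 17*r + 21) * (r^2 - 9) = r^5 - 5*r^4 - 26*r^3 + 66*r^2 + 153*r - 189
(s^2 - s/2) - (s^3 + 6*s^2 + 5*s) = -s^3 - 5*s^2 - 11*s/2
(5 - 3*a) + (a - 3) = 2 - 2*a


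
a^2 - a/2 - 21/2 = (a - 7/2)*(a + 3)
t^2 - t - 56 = (t - 8)*(t + 7)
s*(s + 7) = s^2 + 7*s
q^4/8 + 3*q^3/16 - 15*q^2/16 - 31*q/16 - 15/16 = (q/4 + 1/4)*(q/2 + 1/2)*(q - 3)*(q + 5/2)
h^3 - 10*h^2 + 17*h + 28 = (h - 7)*(h - 4)*(h + 1)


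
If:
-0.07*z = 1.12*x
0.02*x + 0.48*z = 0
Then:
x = 0.00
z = 0.00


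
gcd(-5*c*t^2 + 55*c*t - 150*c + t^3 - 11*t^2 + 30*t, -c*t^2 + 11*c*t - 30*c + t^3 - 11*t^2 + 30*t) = t^2 - 11*t + 30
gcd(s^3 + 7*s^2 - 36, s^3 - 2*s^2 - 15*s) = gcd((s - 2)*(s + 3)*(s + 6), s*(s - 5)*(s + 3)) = s + 3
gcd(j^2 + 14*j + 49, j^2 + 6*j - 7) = j + 7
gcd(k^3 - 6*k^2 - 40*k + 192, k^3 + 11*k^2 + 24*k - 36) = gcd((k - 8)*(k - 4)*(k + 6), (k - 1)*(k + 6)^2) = k + 6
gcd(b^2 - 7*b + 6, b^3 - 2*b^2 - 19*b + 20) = b - 1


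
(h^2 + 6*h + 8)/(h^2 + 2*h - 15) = (h^2 + 6*h + 8)/(h^2 + 2*h - 15)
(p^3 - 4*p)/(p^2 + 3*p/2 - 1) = 2*p*(p - 2)/(2*p - 1)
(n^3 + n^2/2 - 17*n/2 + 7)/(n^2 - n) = n + 3/2 - 7/n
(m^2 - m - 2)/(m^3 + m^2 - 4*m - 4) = 1/(m + 2)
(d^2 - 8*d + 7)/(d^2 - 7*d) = (d - 1)/d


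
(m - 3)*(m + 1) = m^2 - 2*m - 3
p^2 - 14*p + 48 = (p - 8)*(p - 6)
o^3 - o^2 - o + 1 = (o - 1)^2*(o + 1)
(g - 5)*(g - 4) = g^2 - 9*g + 20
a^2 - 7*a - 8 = (a - 8)*(a + 1)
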